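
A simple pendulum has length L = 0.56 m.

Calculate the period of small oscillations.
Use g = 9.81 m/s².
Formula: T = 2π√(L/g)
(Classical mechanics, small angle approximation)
T = 2π√(L/g) = 2π√(0.56/9.81) = 1.501 s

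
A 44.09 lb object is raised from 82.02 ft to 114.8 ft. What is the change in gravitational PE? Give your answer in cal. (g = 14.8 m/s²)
ΔPE = mg(h₂ − h₁) = 20 kg × 14.8 m/s² × (34.99 − 25) m = 2957 J = 706.8 cal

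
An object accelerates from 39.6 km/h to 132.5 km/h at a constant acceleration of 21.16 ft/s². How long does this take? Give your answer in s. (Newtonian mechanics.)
t = (v - v₀)/a (with unit conversion) = 4.001 s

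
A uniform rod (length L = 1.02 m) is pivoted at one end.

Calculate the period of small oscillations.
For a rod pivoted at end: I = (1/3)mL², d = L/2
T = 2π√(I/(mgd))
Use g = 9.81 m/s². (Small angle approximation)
I/m = (1/3)L² = 0.3468 m²; d = L/2 = 0.51 m
T = 2π√(I/(mgd)) = 2π√(0.3468/(9.81×0.51)) = 1.654 s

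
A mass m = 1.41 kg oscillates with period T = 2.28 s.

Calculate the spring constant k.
T = 2π√(m/k) → k = m(2π/T)² = 1.41×(2π/2.28)² = 10.71 N/m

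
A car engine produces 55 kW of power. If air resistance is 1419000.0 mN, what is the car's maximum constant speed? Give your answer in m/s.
P = Fv → v = P/F = 55000 W / 1419 N = 38.76 m/s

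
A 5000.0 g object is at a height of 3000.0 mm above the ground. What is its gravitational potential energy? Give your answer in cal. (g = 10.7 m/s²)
PE = mgh = 5 kg × 10.7 m/s² × 3 m = 160.5 J = 38.36 cal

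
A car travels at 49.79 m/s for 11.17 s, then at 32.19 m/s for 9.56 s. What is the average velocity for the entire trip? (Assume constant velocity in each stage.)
d₁ = v₁t₁ = 49.79 × 11.17 = 556.154 m
d₂ = v₂t₂ = 32.19 × 9.56 = 307.736 m
d_total = 863.89 m, t_total = 20.73 s
v_avg = d_total/t_total = 863.89/20.73 = 41.67 m/s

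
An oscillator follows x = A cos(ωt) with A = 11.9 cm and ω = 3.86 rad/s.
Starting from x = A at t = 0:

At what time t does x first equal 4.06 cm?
cos(ωt) = x/A = 4.06/11.9 = 0.3412
ωt = arccos(0.3412) = 1.223 rad
t = 1.223/3.86 = 0.3167 s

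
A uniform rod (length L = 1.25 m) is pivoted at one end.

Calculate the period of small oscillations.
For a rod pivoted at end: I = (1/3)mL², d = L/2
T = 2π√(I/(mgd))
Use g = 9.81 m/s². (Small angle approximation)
I/m = (1/3)L² = 0.5208 m²; d = L/2 = 0.625 m
T = 2π√(I/(mgd)) = 2π√(0.5208/(9.81×0.625)) = 1.831 s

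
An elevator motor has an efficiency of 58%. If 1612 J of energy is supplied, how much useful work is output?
W_out = η × W_in = 0.58 × 1612 = 934.96 J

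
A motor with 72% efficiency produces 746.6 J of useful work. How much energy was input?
W_in = W_out/η = 746.6/0.72 = 1036.9 J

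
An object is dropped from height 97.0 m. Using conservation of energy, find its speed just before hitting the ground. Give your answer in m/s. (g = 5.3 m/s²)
mgh = ½mv² → v = √(2gh) = √(2×5.3×97) = 32.07 m/s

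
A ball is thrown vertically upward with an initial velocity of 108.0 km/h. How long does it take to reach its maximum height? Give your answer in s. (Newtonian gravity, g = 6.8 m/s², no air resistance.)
t_up = v₀/g (with unit conversion) = 4.412 s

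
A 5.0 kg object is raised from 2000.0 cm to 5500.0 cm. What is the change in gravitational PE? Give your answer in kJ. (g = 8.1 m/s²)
ΔPE = mg(h₂ − h₁) = 5 kg × 8.1 m/s² × (55 − 20) m = 1418 J = 1.417 kJ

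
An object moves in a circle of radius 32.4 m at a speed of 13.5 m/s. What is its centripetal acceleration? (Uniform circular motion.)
a_c = v²/r = 13.5²/32.4 = 182.25/32.4 = 5.62 m/s²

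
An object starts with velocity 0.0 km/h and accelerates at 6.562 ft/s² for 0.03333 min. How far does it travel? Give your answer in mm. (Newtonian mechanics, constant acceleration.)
d = v₀t + ½at² (with unit conversion) = 3999.0 mm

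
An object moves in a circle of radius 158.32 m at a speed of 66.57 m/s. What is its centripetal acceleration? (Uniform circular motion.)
a_c = v²/r = 66.57²/158.32 = 4431.56/158.32 = 27.99 m/s²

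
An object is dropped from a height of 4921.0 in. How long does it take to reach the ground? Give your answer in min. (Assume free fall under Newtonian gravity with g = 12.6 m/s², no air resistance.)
t = √(2h/g) (with unit conversion) = 0.07424 min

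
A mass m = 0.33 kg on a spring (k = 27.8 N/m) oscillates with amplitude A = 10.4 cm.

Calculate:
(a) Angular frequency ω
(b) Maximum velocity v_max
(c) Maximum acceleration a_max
ω = √(k/m) = √(27.8/0.33) = 9.178 rad/s
v_max = ωA = 9.178×0.104 = 0.9546 m/s
a_max = ω²A = 9.178²×0.104 = 8.761 m/s²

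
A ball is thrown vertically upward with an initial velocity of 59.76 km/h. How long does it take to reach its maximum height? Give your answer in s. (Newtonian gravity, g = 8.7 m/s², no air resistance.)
t_up = v₀/g (with unit conversion) = 1.908 s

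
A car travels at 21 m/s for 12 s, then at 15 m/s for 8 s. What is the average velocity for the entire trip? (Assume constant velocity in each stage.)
d₁ = v₁t₁ = 21 × 12 = 252 m
d₂ = v₂t₂ = 15 × 8 = 120 m
d_total = 372 m, t_total = 20 s
v_avg = d_total/t_total = 372/20 = 18.6 m/s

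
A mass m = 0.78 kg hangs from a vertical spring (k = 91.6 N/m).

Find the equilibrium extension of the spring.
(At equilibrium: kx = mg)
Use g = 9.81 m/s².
x_eq = mg/k = 0.78×9.81/91.6 = 0.08353 m = 8.353 cm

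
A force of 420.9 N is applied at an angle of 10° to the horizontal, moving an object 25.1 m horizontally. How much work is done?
W = Fd cosθ = 420.9×25.1×cos(10°) = 10404.0 J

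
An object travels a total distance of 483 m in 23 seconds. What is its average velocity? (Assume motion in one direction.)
v_avg = Δd / Δt = 483 / 23 = 21.0 m/s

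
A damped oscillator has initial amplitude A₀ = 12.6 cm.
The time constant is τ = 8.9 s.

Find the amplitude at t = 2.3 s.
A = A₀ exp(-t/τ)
A = A₀ exp(−t/τ) = 12.6×exp(−2.3/8.9) = 9.731 cm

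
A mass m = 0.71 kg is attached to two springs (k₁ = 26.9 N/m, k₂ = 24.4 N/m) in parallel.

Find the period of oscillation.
k_eq = k₁+k₂ = 51.3 N/m
T = 2π√(m/k_eq) = 2π√(0.71/51.3) = 0.7392 s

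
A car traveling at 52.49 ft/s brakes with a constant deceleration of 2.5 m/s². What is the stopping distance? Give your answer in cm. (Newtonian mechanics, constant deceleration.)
d = v₀² / (2a) (with unit conversion) = 5119.0 cm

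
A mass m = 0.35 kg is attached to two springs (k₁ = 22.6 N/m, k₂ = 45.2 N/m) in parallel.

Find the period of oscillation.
k_eq = k₁+k₂ = 67.8 N/m
T = 2π√(m/k_eq) = 2π√(0.35/67.8) = 0.4514 s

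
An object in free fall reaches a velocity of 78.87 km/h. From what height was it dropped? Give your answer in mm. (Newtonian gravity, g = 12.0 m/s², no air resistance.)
h = v²/(2g) (with unit conversion) = 20000.0 mm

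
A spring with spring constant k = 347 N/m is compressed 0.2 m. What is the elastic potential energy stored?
PE = ½kx² = ½×347×0.2² = 6.94 J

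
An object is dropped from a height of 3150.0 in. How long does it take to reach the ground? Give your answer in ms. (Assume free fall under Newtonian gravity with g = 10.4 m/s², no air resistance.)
t = √(2h/g) (with unit conversion) = 3923.0 ms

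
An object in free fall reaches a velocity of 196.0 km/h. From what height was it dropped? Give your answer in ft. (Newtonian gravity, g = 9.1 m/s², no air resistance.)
h = v²/(2g) (with unit conversion) = 534.3 ft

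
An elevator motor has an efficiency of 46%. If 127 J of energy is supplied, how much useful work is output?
W_out = η × W_in = 0.46 × 127 = 58.42 J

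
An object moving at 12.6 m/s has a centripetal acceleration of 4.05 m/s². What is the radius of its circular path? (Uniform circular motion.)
r = v²/a_c = 12.6²/4.05 = 39.2 m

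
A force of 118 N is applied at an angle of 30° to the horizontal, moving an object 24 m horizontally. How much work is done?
W = Fd cosθ = 118×24×cos(30°) = 2452.6 J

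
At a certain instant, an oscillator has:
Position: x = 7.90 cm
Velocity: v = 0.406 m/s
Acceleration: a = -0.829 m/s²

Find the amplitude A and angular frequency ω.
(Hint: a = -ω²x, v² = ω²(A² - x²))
a = −ω²x → ω = √(|a|/x) = √(0.829/0.079) = 3.239 rad/s
v² = ω²(A² − x²) → A = √(x² + v²/ω²) = √(0.079² + 0.406²/3.239²) = 0.1482 m = 14.82 cm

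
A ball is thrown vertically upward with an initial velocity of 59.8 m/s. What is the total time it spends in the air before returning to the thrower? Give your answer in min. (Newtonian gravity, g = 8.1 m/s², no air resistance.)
t_total = 2v₀/g (with unit conversion) = 0.2461 min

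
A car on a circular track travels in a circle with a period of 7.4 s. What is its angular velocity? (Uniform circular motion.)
ω = 2π/T = 2π/7.4 = 0.8491 rad/s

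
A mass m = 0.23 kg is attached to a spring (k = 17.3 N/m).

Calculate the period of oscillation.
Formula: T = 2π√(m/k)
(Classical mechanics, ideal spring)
T = 2π√(m/k) = 2π√(0.23/17.3) = 0.7245 s; f = 1/T = 1.38 Hz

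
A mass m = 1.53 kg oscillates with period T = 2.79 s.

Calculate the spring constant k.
T = 2π√(m/k) → k = m(2π/T)² = 1.53×(2π/2.79)² = 7.76 N/m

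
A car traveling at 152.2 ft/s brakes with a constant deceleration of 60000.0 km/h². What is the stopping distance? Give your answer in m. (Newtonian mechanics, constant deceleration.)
d = v₀² / (2a) (with unit conversion) = 232.4 m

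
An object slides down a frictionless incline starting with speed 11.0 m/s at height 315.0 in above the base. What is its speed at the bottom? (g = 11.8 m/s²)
½mv₀² + mgh = ½mv² → v = √(v₀² + 2gh) = √(11² + 2×11.8×8.001) = 17.6 m/s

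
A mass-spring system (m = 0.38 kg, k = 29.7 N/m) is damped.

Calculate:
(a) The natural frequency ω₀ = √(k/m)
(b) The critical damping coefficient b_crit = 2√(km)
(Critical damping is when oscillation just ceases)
ω₀ = √(k/m) = √(29.7/0.38) = 8.841 rad/s
b_crit = 2√(km) = 2√(29.7×0.38) = 6.719 kg/s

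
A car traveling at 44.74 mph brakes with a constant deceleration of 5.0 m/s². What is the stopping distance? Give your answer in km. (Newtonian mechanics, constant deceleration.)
d = v₀² / (2a) (with unit conversion) = 0.04 km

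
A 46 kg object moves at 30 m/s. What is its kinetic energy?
KE = ½mv² = ½×46×30² = 20700.0 J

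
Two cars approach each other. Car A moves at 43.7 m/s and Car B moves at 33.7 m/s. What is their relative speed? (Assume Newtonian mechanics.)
v_rel = v_A + v_B = 43.7 + 33.7 = 77.4 m/s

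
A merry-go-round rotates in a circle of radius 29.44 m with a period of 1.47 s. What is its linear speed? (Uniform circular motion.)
v = 2πr/T = 2π×29.44/1.47 = 125.83 m/s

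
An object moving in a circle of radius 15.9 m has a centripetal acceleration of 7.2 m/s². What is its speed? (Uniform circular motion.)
v = √(a_c × r) = √(7.2 × 15.9) = 10.7 m/s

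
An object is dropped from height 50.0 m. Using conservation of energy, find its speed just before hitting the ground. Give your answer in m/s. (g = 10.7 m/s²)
mgh = ½mv² → v = √(2gh) = √(2×10.7×50) = 32.71 m/s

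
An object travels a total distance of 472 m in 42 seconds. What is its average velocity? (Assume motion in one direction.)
v_avg = Δd / Δt = 472 / 42 = 11.24 m/s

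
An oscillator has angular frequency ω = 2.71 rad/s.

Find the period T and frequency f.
T = 2π/ω = 2π/2.71 = 2.319 s; f = ω/2π = 0.4313 Hz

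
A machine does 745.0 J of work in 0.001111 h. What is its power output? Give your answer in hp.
P = W/t = 745 J / 4 s = 186.3 W = 0.2498 hp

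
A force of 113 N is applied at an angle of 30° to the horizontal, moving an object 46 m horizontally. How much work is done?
W = Fd cosθ = 113×46×cos(30°) = 4501.6 J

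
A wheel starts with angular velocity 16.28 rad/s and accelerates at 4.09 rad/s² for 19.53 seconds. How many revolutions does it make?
θ = ω₀t + ½αt² = 16.28×19.53 + ½×4.09×19.53² = 1097.95 rad
Revolutions = θ/(2π) = 1097.95/(2π) = 174.74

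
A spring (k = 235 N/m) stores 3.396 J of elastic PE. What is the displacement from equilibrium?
PE = ½kx² → x = √(2PE/k) = √(2×3.396/235) = 0.17 m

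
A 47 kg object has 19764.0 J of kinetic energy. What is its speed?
KE = ½mv² → v = √(2KE/m) = √(2×19764.0/47) = 29.0 m/s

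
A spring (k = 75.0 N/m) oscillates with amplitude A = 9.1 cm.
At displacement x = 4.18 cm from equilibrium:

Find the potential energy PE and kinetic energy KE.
E_total = ½kA² = ½×75.0×(0.091)² = 0.3105 J
PE = ½kx² = ½×75.0×(0.0418)² = 0.06552 J
KE = E_total − PE = 0.245 J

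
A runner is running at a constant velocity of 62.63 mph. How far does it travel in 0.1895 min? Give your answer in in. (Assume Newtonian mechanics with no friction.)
d = vt (with unit conversion) = 12530.0 in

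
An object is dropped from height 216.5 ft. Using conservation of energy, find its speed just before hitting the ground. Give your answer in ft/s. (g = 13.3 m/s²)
mgh = ½mv² → v = √(2gh) = √(2×13.3×65.99) = 41.9 m/s = 137.5 ft/s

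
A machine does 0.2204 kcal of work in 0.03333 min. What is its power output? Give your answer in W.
P = W/t = 922.2 J / 2 s = 461.1 W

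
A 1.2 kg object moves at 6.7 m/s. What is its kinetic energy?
KE = ½mv² = ½×1.2×6.7² = 26.934 J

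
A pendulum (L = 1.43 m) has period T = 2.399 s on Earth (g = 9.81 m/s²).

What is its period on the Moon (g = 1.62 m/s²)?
T = 2π√(L/g), so T_moon/T_earth = √(g_earth/g_moon)
T_moon = 2π√(1.43/1.62) = 5.903 s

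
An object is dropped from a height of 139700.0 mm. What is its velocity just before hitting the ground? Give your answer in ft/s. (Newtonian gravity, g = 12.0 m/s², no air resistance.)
v = √(2gh) (with unit conversion) = 190.0 ft/s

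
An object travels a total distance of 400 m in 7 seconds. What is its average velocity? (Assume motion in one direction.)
v_avg = Δd / Δt = 400 / 7 = 57.14 m/s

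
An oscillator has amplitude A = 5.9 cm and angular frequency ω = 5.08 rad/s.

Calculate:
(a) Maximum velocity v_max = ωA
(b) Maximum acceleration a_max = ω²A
v_max = ωA = 5.08×0.059 = 0.2997 m/s
a_max = ω²A = 5.08²×0.059 = 1.523 m/s²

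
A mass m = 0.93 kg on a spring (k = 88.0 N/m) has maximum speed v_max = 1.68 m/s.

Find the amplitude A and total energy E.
½mv²_max = ½kA² → A = v_max√(m/k) = 1.68×√(0.93/88.0) = 0.1727 m = 17.27 cm
E = ½mv²_max = ½×0.93×1.68² = 1.312 J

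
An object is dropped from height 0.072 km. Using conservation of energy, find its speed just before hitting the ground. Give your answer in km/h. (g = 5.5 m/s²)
mgh = ½mv² → v = √(2gh) = √(2×5.5×72) = 28.14 m/s = 101.3 km/h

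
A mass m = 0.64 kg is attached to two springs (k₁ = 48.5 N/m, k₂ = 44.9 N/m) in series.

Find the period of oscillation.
k_eq = k₁k₂/(k₁+k₂) = 23.32 N/m
T = 2π√(m/k_eq) = 2π√(0.64/23.32) = 1.041 s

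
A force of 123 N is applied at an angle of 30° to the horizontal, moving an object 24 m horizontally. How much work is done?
W = Fd cosθ = 123×24×cos(30°) = 2556.5 J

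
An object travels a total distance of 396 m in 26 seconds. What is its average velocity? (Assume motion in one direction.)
v_avg = Δd / Δt = 396 / 26 = 15.23 m/s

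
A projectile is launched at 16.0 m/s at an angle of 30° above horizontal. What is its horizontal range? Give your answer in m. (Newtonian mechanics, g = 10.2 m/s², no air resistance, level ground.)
R = v₀² sin(2θ) / g = 21.74 m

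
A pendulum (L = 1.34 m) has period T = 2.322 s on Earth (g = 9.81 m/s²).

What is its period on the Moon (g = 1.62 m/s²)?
T = 2π√(L/g), so T_moon/T_earth = √(g_earth/g_moon)
T_moon = 2π√(1.34/1.62) = 5.714 s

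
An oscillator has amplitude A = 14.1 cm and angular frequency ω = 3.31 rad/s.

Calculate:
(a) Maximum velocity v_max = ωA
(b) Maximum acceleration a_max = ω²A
v_max = ωA = 3.31×0.141 = 0.4667 m/s
a_max = ω²A = 3.31²×0.141 = 1.545 m/s²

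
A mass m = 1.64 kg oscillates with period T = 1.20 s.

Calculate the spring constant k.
T = 2π√(m/k) → k = m(2π/T)² = 1.64×(2π/1.2)² = 44.96 N/m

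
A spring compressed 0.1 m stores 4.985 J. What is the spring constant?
PE = ½kx² → k = 2PE/x² = 2×4.985/0.1² = 997.0 N/m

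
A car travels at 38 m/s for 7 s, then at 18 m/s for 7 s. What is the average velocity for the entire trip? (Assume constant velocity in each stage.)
d₁ = v₁t₁ = 38 × 7 = 266 m
d₂ = v₂t₂ = 18 × 7 = 126 m
d_total = 392 m, t_total = 14 s
v_avg = d_total/t_total = 392/14 = 28.0 m/s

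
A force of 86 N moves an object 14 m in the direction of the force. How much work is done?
W = Fd = 86×14 = 1204.0 J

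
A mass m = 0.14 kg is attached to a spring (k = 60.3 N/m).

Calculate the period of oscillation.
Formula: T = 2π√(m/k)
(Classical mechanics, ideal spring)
T = 2π√(m/k) = 2π√(0.14/60.3) = 0.3028 s; f = 1/T = 3.303 Hz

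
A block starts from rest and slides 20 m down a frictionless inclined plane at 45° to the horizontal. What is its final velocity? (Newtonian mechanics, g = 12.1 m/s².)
a = g sin(θ) = 12.1 × sin(45°) = 8.56 m/s²
v = √(2ad) = √(2 × 8.56 × 20) = 18.5 m/s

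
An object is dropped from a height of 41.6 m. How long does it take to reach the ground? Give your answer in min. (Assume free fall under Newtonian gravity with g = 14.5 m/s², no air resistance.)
t = √(2h/g) (with unit conversion) = 0.03992 min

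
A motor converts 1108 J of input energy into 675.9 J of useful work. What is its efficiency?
η = W_out/W_in = 675.9/1108 = 0.61 = 61.0%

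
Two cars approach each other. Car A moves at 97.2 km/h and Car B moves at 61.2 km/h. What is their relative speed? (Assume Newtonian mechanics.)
v_rel = v_A + v_B = 97.2 + 61.2 = 158.4 km/h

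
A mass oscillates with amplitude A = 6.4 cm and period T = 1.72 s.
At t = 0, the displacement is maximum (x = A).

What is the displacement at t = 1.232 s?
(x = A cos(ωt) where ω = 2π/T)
ω = 2π/T = 2π/1.72 = 3.653 rad/s
x = A cos(ωt) = 6.4×cos(3.653×1.232) = -1.346 cm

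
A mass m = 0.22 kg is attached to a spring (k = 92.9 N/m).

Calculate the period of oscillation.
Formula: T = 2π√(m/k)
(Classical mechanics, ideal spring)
T = 2π√(m/k) = 2π√(0.22/92.9) = 0.3058 s; f = 1/T = 3.271 Hz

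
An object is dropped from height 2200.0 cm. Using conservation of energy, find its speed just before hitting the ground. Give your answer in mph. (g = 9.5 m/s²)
mgh = ½mv² → v = √(2gh) = √(2×9.5×22) = 20.45 m/s = 45.73 mph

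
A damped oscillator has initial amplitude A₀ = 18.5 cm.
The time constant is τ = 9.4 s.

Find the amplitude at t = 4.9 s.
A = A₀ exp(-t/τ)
A = A₀ exp(−t/τ) = 18.5×exp(−4.9/9.4) = 10.98 cm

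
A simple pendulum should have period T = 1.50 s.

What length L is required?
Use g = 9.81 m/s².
T = 2π√(L/g) → L = g(T/2π)² = 9.81×(1.5/2π)² = 0.5591 m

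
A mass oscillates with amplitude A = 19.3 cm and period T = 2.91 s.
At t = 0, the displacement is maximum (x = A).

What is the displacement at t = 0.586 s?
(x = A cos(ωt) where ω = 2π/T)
ω = 2π/T = 2π/2.91 = 2.159 rad/s
x = A cos(ωt) = 19.3×cos(2.159×0.586) = 5.805 cm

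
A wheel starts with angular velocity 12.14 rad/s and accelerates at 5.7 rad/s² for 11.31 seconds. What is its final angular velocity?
ω = ω₀ + αt = 12.14 + 5.7 × 11.31 = 76.61 rad/s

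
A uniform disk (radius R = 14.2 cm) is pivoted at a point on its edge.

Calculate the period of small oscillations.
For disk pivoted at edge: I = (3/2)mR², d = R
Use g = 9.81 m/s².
I/m = (3/2)R² = 0.03025 m²; d = R = 0.142 m
T = 2π√((3/2)R²/(gR)) = 2π√(3R/(2g)) = 0.9258 s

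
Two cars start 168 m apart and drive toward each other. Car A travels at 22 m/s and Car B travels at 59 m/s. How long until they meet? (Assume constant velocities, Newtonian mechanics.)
Combined speed: v_combined = 22 + 59 = 81 m/s
Time to meet: t = d/81 = 168/81 = 2.07 s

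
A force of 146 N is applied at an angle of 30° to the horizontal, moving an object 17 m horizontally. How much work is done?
W = Fd cosθ = 146×17×cos(30°) = 2149.5 J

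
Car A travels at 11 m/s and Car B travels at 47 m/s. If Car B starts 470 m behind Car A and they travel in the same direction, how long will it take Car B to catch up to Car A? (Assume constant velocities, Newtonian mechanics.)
Relative speed: v_rel = 47 - 11 = 36 m/s
Time to catch: t = d₀/v_rel = 470/36 = 13.06 s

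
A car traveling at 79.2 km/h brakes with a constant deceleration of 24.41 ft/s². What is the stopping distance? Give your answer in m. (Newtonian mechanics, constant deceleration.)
d = v₀² / (2a) (with unit conversion) = 32.53 m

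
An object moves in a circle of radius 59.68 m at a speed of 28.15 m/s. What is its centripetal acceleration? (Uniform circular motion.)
a_c = v²/r = 28.15²/59.68 = 792.422/59.68 = 13.28 m/s²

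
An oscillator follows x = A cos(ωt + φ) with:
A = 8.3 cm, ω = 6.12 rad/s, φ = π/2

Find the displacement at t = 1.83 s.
x = A cos(ωt + φ) = 8.3×cos(6.12×1.83 + π/2) = 8.128 cm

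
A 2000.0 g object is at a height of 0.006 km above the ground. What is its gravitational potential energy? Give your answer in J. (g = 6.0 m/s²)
PE = mgh = 2 kg × 6.0 m/s² × 6 m = 72 J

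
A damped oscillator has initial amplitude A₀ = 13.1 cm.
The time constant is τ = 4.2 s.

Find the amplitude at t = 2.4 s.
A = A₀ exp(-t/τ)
A = A₀ exp(−t/τ) = 13.1×exp(−2.4/4.2) = 7.398 cm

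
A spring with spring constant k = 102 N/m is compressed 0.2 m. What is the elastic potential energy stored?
PE = ½kx² = ½×102×0.2² = 2.04 J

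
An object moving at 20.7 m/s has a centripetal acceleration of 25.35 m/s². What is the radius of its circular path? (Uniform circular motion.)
r = v²/a_c = 20.7²/25.35 = 16.9 m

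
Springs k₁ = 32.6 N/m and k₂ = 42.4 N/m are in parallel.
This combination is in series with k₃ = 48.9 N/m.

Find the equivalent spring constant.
k₁₂ = k₁ + k₂ = 75 N/m (parallel)
1/k_eq = 1/k₁₂ + 1/k₃ → k_eq = 29.6 N/m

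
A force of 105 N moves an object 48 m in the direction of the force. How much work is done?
W = Fd = 105×48 = 5040.0 J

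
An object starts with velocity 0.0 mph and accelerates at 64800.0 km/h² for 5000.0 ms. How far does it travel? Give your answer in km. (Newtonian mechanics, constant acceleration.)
d = v₀t + ½at² (with unit conversion) = 0.0625 km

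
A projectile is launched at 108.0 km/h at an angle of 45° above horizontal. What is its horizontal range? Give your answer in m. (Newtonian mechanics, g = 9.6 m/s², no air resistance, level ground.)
R = v₀² sin(2θ) / g (with unit conversion) = 93.75 m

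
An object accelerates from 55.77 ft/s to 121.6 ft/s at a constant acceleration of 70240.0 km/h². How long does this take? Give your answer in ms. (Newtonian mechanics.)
t = (v - v₀)/a (with unit conversion) = 3702.0 ms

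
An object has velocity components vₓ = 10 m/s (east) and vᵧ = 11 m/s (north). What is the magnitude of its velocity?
|v| = √(vₓ² + vᵧ²) = √(10² + 11²) = √(221) = 14.87 m/s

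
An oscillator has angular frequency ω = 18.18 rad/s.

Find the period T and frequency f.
T = 2π/ω = 2π/18.18 = 0.3456 s; f = ω/2π = 2.893 Hz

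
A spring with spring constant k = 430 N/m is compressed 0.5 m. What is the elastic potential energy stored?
PE = ½kx² = ½×430×0.5² = 53.75 J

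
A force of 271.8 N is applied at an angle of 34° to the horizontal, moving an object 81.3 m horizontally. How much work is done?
W = Fd cosθ = 271.8×81.3×cos(34°) = 18320.0 J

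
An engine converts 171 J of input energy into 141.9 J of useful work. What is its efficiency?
η = W_out/W_in = 141.9/171 = 0.8298 = 82.98%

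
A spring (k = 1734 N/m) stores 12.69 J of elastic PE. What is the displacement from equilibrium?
PE = ½kx² → x = √(2PE/k) = √(2×12.69/1734) = 0.121 m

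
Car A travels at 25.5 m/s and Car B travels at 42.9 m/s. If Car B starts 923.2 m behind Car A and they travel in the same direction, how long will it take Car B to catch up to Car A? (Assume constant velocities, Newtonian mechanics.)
Relative speed: v_rel = 42.9 - 25.5 = 17.4 m/s
Time to catch: t = d₀/v_rel = 923.2/17.4 = 53.06 s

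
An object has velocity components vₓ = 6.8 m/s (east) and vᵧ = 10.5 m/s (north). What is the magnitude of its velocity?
|v| = √(vₓ² + vᵧ²) = √(6.8² + 10.5²) = √(156.49) = 12.51 m/s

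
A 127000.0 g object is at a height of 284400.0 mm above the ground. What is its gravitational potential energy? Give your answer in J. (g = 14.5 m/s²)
PE = mgh = 127 kg × 14.5 m/s² × 284.4 m = 5.237e+05 J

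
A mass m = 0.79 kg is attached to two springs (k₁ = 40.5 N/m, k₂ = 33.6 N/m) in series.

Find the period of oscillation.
k_eq = k₁k₂/(k₁+k₂) = 18.36 N/m
T = 2π√(m/k_eq) = 2π√(0.79/18.36) = 1.303 s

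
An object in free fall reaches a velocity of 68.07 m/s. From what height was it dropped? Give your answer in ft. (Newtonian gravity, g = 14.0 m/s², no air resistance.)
h = v²/(2g) (with unit conversion) = 542.9 ft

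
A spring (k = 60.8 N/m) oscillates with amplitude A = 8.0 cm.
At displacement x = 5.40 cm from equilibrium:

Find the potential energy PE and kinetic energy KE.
E_total = ½kA² = ½×60.8×(0.08)² = 0.1946 J
PE = ½kx² = ½×60.8×(0.054)² = 0.08865 J
KE = E_total − PE = 0.1059 J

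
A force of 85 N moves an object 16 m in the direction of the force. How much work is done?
W = Fd = 85×16 = 1360.0 J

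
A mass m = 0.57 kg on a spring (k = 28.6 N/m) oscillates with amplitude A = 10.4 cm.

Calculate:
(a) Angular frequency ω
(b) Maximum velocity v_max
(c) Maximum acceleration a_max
ω = √(k/m) = √(28.6/0.57) = 7.083 rad/s
v_max = ωA = 7.083×0.104 = 0.7367 m/s
a_max = ω²A = 7.083²×0.104 = 5.218 m/s²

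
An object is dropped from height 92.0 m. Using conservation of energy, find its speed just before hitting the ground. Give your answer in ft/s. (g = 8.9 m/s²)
mgh = ½mv² → v = √(2gh) = √(2×8.9×92) = 40.47 m/s = 132.8 ft/s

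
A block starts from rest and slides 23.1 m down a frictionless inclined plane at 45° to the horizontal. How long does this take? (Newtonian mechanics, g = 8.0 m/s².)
a = g sin(θ) = 8.0 × sin(45°) = 5.66 m/s²
t = √(2d/a) = √(2 × 23.1 / 5.66) = 2.86 s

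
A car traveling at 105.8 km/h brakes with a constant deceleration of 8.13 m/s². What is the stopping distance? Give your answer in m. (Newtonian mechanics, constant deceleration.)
d = v₀² / (2a) (with unit conversion) = 53.12 m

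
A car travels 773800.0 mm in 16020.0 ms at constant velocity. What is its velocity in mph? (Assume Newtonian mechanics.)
v = d/t (with unit conversion) = 108.0 mph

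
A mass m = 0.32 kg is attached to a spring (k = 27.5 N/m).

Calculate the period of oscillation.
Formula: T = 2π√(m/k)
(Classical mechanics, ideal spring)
T = 2π√(m/k) = 2π√(0.32/27.5) = 0.6778 s; f = 1/T = 1.475 Hz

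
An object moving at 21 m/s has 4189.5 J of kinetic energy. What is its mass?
KE = ½mv² → m = 2KE/v² = 2×4189.5/21² = 19.0 kg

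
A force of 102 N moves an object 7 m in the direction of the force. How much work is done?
W = Fd = 102×7 = 714.0 J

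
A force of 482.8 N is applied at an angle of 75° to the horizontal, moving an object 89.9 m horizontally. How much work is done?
W = Fd cosθ = 482.8×89.9×cos(75°) = 11234.0 J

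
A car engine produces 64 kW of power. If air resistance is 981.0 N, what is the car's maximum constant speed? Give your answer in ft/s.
P = Fv → v = P/F = 64000 W / 981 N = 65.24 m/s = 214.0 ft/s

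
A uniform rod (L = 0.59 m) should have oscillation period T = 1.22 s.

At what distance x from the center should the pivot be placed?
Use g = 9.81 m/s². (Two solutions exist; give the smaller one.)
T = 2π√((L²/12 + x²)/(gx)). Let c = T²g/(4π²) = 0.3699.
x² − cx + L²/12 = 0 → x = (c − √(c² − L²/3))/2 = 0.1129 m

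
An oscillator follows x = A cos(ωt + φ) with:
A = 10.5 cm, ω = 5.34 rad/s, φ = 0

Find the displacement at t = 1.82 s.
x = A cos(ωt + φ) = 10.5×cos(5.34×1.82 + 0) = -10.05 cm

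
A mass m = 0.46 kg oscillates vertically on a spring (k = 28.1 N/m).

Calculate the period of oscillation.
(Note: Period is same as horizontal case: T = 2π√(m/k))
T = 2π√(m/k) = 2π√(0.46/28.1) = 0.8039 s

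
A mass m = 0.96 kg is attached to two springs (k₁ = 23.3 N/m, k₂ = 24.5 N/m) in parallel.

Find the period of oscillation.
k_eq = k₁+k₂ = 47.8 N/m
T = 2π√(m/k_eq) = 2π√(0.96/47.8) = 0.8904 s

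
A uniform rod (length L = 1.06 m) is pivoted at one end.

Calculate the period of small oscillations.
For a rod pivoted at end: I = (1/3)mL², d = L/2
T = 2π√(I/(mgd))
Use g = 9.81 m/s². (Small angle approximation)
I/m = (1/3)L² = 0.3745 m²; d = L/2 = 0.53 m
T = 2π√(I/(mgd)) = 2π√(0.3745/(9.81×0.53)) = 1.686 s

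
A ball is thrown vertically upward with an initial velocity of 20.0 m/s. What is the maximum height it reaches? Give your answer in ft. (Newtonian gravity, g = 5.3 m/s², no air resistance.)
h_max = v₀²/(2g) (with unit conversion) = 123.8 ft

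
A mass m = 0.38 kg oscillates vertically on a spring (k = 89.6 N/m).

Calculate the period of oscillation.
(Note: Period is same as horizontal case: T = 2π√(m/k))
T = 2π√(m/k) = 2π√(0.38/89.6) = 0.4092 s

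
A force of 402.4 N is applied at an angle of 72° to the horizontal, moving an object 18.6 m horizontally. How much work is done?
W = Fd cosθ = 402.4×18.6×cos(72°) = 2312.9 J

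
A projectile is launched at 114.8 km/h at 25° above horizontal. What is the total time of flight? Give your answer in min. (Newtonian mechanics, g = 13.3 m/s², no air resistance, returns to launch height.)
T = 2v₀sin(θ)/g (with unit conversion) = 0.03378 min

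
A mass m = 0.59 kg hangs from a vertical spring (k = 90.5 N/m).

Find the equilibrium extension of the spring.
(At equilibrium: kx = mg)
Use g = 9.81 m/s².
x_eq = mg/k = 0.59×9.81/90.5 = 0.06395 m = 6.395 cm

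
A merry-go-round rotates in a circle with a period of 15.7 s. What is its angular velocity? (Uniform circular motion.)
ω = 2π/T = 2π/15.7 = 0.4002 rad/s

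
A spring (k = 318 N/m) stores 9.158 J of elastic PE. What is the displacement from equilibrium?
PE = ½kx² → x = √(2PE/k) = √(2×9.158/318) = 0.24 m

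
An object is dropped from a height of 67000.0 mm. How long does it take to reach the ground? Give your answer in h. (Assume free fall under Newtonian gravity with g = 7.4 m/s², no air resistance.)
t = √(2h/g) (with unit conversion) = 0.001182 h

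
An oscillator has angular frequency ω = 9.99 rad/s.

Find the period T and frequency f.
T = 2π/ω = 2π/9.99 = 0.6289 s; f = ω/2π = 1.59 Hz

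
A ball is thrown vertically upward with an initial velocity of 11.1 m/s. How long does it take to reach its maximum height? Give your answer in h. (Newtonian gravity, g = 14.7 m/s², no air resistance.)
t_up = v₀/g (with unit conversion) = 0.0002098 h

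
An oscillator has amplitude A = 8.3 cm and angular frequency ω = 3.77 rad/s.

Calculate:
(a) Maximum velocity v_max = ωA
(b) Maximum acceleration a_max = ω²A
v_max = ωA = 3.77×0.083 = 0.3129 m/s
a_max = ω²A = 3.77²×0.083 = 1.18 m/s²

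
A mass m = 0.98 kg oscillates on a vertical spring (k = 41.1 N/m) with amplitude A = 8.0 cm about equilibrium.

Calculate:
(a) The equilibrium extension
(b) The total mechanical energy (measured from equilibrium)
x_eq = mg/k = 0.98×9.81/41.1 = 0.2339 m = 23.39 cm
E = ½kA² = ½×41.1×(0.08)² = 0.1315 J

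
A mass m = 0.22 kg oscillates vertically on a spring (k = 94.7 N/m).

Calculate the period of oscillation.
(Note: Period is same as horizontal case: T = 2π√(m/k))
T = 2π√(m/k) = 2π√(0.22/94.7) = 0.3028 s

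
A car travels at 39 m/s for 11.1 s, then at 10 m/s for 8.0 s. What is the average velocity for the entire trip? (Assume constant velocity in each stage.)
d₁ = v₁t₁ = 39 × 11.1 = 432.9 m
d₂ = v₂t₂ = 10 × 8.0 = 80 m
d_total = 512.9 m, t_total = 19.1 s
v_avg = d_total/t_total = 512.9/19.1 = 26.85 m/s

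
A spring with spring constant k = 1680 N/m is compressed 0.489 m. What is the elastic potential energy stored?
PE = ½kx² = ½×1680×0.489² = 200.9 J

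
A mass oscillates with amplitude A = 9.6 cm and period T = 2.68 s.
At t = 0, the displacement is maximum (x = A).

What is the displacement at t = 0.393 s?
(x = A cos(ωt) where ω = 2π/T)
ω = 2π/T = 2π/2.68 = 2.344 rad/s
x = A cos(ωt) = 9.6×cos(2.344×0.393) = 5.805 cm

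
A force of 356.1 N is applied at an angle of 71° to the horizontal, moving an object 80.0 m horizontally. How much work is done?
W = Fd cosθ = 356.1×80.0×cos(71°) = 9274.8 J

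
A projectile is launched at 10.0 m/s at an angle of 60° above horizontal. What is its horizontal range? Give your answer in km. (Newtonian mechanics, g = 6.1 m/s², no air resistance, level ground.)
R = v₀² sin(2θ) / g (with unit conversion) = 0.0142 km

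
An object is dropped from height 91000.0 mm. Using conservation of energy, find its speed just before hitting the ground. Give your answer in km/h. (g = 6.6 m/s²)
mgh = ½mv² → v = √(2gh) = √(2×6.6×91) = 34.66 m/s = 124.8 km/h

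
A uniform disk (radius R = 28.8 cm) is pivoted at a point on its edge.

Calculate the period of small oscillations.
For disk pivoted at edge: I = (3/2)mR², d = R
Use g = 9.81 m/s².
I/m = (3/2)R² = 0.1244 m²; d = R = 0.288 m
T = 2π√((3/2)R²/(gR)) = 2π√(3R/(2g)) = 1.319 s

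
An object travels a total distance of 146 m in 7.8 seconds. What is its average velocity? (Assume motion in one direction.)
v_avg = Δd / Δt = 146 / 7.8 = 18.72 m/s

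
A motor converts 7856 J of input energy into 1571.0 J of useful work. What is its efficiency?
η = W_out/W_in = 1571.0/7856 = 0.2 = 20.0%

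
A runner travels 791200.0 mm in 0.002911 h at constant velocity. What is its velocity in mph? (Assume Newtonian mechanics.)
v = d/t (with unit conversion) = 168.9 mph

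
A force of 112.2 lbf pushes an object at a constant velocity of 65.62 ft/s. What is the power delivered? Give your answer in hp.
P = Fv = 499.1 N × 20 m/s = 9982 W = 13.39 hp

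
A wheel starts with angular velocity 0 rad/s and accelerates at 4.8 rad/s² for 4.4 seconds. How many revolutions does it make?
θ = ω₀t + ½αt² = 0×4.4 + ½×4.8×4.4² = 46.46 rad
Revolutions = θ/(2π) = 46.46/(2π) = 7.39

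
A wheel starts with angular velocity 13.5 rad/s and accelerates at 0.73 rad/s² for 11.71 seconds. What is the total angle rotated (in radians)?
θ = ω₀t + ½αt² = 13.5×11.71 + ½×0.73×11.71² = 208.14 rad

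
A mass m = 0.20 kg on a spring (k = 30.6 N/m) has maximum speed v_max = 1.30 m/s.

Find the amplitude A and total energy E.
½mv²_max = ½kA² → A = v_max√(m/k) = 1.3×√(0.2/30.6) = 0.1051 m = 10.51 cm
E = ½mv²_max = ½×0.2×1.3² = 0.169 J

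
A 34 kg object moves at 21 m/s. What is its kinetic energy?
KE = ½mv² = ½×34×21² = 7497.0 J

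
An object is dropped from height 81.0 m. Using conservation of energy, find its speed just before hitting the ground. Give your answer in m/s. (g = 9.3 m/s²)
mgh = ½mv² → v = √(2gh) = √(2×9.3×81) = 38.81 m/s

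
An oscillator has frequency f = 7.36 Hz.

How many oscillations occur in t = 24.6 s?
n = f×t = 7.36×24.6 = 181.1 oscillations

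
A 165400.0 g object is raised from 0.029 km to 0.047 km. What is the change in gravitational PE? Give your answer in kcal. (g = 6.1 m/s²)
ΔPE = mg(h₂ − h₁) = 165.4 kg × 6.1 m/s² × (47 − 29) m = 1.816e+04 J = 4.341 kcal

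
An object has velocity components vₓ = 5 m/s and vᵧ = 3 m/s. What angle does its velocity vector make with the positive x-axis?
θ = arctan(vᵧ/vₓ) = arctan(3/5) = 30.96°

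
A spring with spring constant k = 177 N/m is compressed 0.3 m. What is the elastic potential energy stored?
PE = ½kx² = ½×177×0.3² = 7.965 J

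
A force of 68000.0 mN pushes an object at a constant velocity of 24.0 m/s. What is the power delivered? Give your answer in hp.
P = Fv = 68 N × 24 m/s = 1632 W = 2.189 hp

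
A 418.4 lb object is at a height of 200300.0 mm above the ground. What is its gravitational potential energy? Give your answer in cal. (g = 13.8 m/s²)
PE = mgh = 189.8 kg × 13.8 m/s² × 200.3 m = 5.246e+05 J = 125400.0 cal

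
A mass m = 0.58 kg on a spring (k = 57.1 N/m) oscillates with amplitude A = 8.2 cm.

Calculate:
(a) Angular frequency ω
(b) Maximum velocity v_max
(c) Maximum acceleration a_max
ω = √(k/m) = √(57.1/0.58) = 9.922 rad/s
v_max = ωA = 9.922×0.082 = 0.8136 m/s
a_max = ω²A = 9.922²×0.082 = 8.073 m/s²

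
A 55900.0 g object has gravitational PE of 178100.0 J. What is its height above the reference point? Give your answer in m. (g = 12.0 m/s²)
PE = mgh → h = PE/(mg) = 1.781e+05 J / (55.9 kg × 12.0 m/s²) = 265.5 m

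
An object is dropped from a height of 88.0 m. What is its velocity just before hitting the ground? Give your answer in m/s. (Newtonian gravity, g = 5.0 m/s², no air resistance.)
v = √(2gh) = 29.66 m/s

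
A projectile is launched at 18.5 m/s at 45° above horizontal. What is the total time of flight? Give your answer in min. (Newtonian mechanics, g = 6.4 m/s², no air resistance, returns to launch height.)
T = 2v₀sin(θ)/g (with unit conversion) = 0.06813 min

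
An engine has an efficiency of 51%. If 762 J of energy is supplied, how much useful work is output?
W_out = η × W_in = 0.51 × 762 = 388.62 J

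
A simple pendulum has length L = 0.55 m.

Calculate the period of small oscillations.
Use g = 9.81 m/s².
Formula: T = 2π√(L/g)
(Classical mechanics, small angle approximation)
T = 2π√(L/g) = 2π√(0.55/9.81) = 1.488 s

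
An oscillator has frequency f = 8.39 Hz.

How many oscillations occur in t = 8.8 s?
n = f×t = 8.39×8.8 = 73.83 oscillations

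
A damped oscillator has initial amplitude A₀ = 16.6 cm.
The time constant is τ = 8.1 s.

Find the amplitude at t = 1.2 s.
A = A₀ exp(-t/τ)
A = A₀ exp(−t/τ) = 16.6×exp(−1.2/8.1) = 14.31 cm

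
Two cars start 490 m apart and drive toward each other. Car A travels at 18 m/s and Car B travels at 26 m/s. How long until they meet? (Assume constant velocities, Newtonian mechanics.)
Combined speed: v_combined = 18 + 26 = 44 m/s
Time to meet: t = d/44 = 490/44 = 11.14 s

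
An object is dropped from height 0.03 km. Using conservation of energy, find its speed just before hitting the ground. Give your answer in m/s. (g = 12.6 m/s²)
mgh = ½mv² → v = √(2gh) = √(2×12.6×30) = 27.5 m/s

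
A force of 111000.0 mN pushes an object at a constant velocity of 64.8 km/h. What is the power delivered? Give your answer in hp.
P = Fv = 111 N × 18 m/s = 1998 W = 2.679 hp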